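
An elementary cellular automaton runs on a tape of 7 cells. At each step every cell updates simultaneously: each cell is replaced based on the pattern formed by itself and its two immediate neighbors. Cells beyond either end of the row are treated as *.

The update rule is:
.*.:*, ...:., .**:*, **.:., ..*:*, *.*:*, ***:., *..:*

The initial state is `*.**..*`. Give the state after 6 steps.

*.**.**

.**.***
**.**..
..**.**
***.**.
...**.*
*.**.**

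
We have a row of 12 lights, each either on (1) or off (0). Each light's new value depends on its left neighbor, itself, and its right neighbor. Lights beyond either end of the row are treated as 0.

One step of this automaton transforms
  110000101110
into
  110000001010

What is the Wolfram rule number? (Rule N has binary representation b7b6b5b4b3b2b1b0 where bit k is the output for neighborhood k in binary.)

position 9: 111 → 0  (bit 7 = 0)
position 1: 110 → 1  (bit 6 = 1)
position 7: 101 → 0  (bit 5 = 0)
position 2: 100 → 0  (bit 4 = 0)
position 0: 011 → 1  (bit 3 = 1)
position 6: 010 → 0  (bit 2 = 0)
position 5: 001 → 0  (bit 1 = 0)
position 3: 000 → 0  (bit 0 = 0)
bits b7..b0 = 01001000 = 72

72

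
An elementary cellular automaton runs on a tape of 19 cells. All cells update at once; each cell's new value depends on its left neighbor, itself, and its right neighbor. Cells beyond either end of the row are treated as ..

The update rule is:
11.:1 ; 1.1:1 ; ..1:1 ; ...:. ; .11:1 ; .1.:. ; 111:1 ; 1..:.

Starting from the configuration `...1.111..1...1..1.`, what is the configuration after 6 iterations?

..1.1111.1...1..1..
.1.111111...1..1...
1.1111111..1..1....
.11111111.1..1.....
1111111111..1......
1111111111.1.......

1111111111.1.......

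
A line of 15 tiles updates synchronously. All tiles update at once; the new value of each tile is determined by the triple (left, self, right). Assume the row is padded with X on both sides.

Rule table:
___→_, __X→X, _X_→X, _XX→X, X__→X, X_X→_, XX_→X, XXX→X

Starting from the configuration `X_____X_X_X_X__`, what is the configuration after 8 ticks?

XXX_XXX_X_X_XXX

XX___XX_X_X_XXX
XXX_XXX_X_X_XXX
XXX_XXX_X_X_XXX  (fixed point — unchanged through tick 8)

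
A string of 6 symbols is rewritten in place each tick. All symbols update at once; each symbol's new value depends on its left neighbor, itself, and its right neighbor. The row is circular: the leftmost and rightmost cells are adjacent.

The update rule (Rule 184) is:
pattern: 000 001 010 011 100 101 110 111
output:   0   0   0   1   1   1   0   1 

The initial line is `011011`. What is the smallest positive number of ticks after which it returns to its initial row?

3

110110
101101
011011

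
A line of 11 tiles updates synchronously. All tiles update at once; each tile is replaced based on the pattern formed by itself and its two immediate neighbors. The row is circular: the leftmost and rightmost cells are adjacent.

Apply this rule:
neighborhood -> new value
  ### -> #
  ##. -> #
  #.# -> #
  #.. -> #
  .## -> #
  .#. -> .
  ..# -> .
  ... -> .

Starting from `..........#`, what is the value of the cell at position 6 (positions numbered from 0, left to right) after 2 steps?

.

step 1: #..........
step 2: .#.........
position 6 holds .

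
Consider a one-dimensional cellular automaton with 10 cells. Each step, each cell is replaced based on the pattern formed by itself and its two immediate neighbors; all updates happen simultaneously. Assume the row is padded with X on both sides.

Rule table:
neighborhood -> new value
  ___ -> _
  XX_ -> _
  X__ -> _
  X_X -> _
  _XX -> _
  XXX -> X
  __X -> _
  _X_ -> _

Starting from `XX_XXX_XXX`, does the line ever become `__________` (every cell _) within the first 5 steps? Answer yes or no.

yes

step 1: X___X___XX
step 2: _________X
step 3: __________
all cells are _ at step 3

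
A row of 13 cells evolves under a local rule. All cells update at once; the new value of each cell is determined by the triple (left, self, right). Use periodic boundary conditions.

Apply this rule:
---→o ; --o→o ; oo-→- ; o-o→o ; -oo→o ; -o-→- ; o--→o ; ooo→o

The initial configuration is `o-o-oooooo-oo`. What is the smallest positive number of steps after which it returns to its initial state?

step 1: -o-oooooo-ooo
step 2: o-oooooo-ooo-
step 3: -oooooo-ooo-o
step 4: oooooo-ooo-o-
step 5: ooooo-ooo-o-o
step 6: oooo-ooo-o-oo
step 7: ooo-ooo-o-ooo
step 8: oo-ooo-o-oooo
step 9: o-ooo-o-ooooo
step 10: -ooo-o-oooooo
step 11: ooo-o-oooooo-
step 12: oo-o-oooooo-o
step 13: o-o-oooooo-oo

13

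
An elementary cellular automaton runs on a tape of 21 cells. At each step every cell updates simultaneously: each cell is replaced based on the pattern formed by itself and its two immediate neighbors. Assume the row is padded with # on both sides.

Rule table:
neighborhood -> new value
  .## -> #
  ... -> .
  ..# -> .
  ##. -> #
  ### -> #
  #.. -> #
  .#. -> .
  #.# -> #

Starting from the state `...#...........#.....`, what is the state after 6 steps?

######...#..........#

step 1: #...#...........#....
step 2: ##...#...........#...
step 3: ###...#...........#..
step 4: ####...#...........#.
step 5: #####...#...........#
step 6: ######...#..........#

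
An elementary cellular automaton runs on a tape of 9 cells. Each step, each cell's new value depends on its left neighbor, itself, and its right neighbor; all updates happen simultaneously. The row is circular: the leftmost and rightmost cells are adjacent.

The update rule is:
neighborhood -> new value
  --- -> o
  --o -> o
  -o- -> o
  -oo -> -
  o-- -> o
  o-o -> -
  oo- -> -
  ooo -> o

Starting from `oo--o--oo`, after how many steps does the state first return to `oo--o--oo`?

step 1: o-ooooo-o
step 2: ---ooo---
step 3: ooo-o-ooo
step 4: oo--o--oo

4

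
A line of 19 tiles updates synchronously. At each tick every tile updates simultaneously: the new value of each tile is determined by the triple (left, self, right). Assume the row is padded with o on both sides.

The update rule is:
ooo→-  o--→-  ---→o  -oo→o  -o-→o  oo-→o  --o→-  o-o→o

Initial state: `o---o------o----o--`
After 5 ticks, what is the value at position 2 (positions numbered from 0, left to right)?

o-o-o-oooo-o-oo-o--
ooooooo--oooooooo--
------o--o------o--
-oooo-o--o-oooo-o--
oo--ooo--ooo--ooo--
position 2 holds -

-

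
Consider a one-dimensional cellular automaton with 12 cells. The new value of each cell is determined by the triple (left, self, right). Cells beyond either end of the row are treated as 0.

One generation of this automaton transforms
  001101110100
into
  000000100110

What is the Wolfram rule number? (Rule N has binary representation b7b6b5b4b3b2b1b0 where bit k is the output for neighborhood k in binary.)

position 6: 111 → 1  (bit 7 = 1)
position 3: 110 → 0  (bit 6 = 0)
position 4: 101 → 0  (bit 5 = 0)
position 10: 100 → 1  (bit 4 = 1)
position 2: 011 → 0  (bit 3 = 0)
position 9: 010 → 1  (bit 2 = 1)
position 1: 001 → 0  (bit 1 = 0)
position 0: 000 → 0  (bit 0 = 0)
bits b7..b0 = 10010100 = 148

148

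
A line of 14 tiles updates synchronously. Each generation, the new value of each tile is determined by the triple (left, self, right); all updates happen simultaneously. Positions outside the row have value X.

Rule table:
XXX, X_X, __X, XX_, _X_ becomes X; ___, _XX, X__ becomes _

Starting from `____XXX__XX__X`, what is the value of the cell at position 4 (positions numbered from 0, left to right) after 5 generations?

___X_XX_X_X_X_
__XXX_XXXXXXXX
_X_XXX_XXXXXXX
XXX_XXX_XXXXXX
XXXX_XXX_XXXXX
position 4 holds _

_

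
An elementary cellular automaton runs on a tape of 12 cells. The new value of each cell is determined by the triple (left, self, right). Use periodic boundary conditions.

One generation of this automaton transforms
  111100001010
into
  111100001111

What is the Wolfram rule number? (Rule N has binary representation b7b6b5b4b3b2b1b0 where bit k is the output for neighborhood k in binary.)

position 1: 111 → 1  (bit 7 = 1)
position 3: 110 → 1  (bit 6 = 1)
position 9: 101 → 1  (bit 5 = 1)
position 4: 100 → 0  (bit 4 = 0)
position 0: 011 → 1  (bit 3 = 1)
position 8: 010 → 1  (bit 2 = 1)
position 7: 001 → 0  (bit 1 = 0)
position 5: 000 → 0  (bit 0 = 0)
bits b7..b0 = 11101100 = 236

236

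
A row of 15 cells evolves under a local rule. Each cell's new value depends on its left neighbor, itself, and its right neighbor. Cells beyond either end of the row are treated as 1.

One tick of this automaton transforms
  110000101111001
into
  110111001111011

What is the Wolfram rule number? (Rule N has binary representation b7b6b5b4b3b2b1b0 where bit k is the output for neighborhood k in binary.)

position 0: 111 → 1  (bit 7 = 1)
position 1: 110 → 1  (bit 6 = 1)
position 7: 101 → 0  (bit 5 = 0)
position 2: 100 → 0  (bit 4 = 0)
position 8: 011 → 1  (bit 3 = 1)
position 6: 010 → 0  (bit 2 = 0)
position 5: 001 → 1  (bit 1 = 1)
position 3: 000 → 1  (bit 0 = 1)
bits b7..b0 = 11001011 = 203

203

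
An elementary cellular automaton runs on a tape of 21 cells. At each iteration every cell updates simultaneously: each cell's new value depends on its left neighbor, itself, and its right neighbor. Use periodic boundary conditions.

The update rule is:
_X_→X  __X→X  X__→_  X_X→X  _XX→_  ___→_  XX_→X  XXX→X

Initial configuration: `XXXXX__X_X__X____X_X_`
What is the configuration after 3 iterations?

XX_XXXX_XXXXX_XXX_XXX

_XXXX_XXXX_XX___XXXXX
X_XXXX_XXXX_X__X_XXXX
XX_XXXX_XXXXX_XXX_XXX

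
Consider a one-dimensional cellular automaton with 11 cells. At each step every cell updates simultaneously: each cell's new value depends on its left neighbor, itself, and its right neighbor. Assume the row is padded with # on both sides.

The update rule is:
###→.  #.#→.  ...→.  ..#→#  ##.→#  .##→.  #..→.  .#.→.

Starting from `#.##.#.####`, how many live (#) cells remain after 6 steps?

3

#..#.......
#.#.......#
#........#.
#.......#..
#......#..#
#.....#..#.
count of #: 3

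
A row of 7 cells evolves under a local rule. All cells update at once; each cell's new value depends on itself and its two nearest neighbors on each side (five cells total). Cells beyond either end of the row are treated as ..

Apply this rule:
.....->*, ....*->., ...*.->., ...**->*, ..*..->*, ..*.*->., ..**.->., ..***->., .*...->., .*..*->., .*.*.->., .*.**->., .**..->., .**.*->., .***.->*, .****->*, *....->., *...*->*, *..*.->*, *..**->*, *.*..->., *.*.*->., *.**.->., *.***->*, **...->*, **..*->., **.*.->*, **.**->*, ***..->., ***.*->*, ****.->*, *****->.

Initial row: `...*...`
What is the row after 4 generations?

**..*..

*..*..*
*.**.**
....*..
**..*..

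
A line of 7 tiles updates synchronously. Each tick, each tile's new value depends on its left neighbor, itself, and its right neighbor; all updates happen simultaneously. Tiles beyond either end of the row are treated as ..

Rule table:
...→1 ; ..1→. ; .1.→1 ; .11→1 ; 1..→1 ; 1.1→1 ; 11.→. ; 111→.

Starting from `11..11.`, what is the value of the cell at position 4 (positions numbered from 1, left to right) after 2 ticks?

1.1.1.1
1111111
position 4 holds 1

1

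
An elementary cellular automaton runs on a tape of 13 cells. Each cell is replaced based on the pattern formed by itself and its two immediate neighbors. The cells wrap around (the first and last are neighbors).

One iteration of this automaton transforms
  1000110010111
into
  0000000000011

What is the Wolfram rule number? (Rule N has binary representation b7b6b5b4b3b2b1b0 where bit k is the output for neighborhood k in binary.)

position 11: 111 → 1  (bit 7 = 1)
position 0: 110 → 0  (bit 6 = 0)
position 9: 101 → 0  (bit 5 = 0)
position 1: 100 → 0  (bit 4 = 0)
position 4: 011 → 0  (bit 3 = 0)
position 8: 010 → 0  (bit 2 = 0)
position 3: 001 → 0  (bit 1 = 0)
position 2: 000 → 0  (bit 0 = 0)
bits b7..b0 = 10000000 = 128

128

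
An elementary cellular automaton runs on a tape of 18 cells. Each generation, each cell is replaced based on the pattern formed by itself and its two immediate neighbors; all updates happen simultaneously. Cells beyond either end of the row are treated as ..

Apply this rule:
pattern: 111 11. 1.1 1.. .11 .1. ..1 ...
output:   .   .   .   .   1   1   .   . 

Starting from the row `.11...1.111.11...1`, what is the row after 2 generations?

.1....1.1...1....1
.1....1.1...1....1

.1....1.1...1....1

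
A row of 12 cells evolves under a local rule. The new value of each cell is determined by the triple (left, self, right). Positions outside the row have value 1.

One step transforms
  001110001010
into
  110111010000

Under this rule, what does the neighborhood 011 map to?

At position 2 the neighborhood is 011; the next row has 0 there.

0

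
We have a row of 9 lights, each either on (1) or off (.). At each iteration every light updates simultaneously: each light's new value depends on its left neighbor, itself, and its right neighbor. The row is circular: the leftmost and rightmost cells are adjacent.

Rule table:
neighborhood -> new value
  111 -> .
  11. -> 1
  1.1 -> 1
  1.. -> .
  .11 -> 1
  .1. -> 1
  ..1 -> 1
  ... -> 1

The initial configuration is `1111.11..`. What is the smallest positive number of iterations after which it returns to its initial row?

3

1..1111.1
1.11..111
1111.11..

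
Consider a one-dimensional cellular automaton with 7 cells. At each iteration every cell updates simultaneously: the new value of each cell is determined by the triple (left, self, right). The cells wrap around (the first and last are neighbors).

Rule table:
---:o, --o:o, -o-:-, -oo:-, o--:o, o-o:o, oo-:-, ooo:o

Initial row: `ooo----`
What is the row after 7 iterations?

iteration 1: -o-oooo
iteration 2: o-o-oo-
iteration 3: -o-o--o
iteration 4: o-o-oo-  (repeats iteration 2; period 2)
iteration 7: -o-o--o

-o-o--o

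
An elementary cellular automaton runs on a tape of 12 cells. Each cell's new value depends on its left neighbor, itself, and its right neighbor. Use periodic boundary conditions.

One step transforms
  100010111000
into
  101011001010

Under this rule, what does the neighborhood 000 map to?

1

At position 2 the neighborhood is 000; the next row has 1 there.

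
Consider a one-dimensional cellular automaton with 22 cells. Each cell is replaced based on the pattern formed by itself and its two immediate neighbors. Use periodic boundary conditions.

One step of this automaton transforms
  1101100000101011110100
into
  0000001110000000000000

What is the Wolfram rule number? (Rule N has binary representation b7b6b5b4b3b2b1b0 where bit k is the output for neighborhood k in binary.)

position 15: 111 → 0  (bit 7 = 0)
position 1: 110 → 0  (bit 6 = 0)
position 2: 101 → 0  (bit 5 = 0)
position 5: 100 → 0  (bit 4 = 0)
position 0: 011 → 0  (bit 3 = 0)
position 10: 010 → 0  (bit 2 = 0)
position 9: 001 → 0  (bit 1 = 0)
position 6: 000 → 1  (bit 0 = 1)
bits b7..b0 = 00000001 = 1

1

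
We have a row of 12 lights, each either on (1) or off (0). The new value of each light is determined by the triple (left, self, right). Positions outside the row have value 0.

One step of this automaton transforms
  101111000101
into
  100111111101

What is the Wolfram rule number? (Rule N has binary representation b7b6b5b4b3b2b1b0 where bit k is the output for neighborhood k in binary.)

215

position 3: 111 → 1  (bit 7 = 1)
position 5: 110 → 1  (bit 6 = 1)
position 1: 101 → 0  (bit 5 = 0)
position 6: 100 → 1  (bit 4 = 1)
position 2: 011 → 0  (bit 3 = 0)
position 0: 010 → 1  (bit 2 = 1)
position 8: 001 → 1  (bit 1 = 1)
position 7: 000 → 1  (bit 0 = 1)
bits b7..b0 = 11010111 = 215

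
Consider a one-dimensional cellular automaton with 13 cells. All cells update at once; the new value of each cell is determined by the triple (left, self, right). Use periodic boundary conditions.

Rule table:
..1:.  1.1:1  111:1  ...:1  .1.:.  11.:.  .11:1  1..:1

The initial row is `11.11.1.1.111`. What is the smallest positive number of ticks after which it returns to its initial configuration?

1.11.1.1.1111
.11.1.1.11111
11.1.1.11111.
1.1.1.11111.1
.1.1.11111.11
1.1.11111.11.
.1.11111.11.1
1.11111.11.1.
.11111.11.1.1
11111.11.1.1.
1111.11.1.1.1
111.11.1.1.11
11.11.1.1.111

13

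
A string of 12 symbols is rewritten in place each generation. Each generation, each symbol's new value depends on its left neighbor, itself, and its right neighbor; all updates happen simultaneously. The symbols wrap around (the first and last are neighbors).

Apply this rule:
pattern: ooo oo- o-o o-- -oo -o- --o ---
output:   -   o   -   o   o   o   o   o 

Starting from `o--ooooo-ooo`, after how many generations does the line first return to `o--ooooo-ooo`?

2

oooo---o-o--
o--ooooo-ooo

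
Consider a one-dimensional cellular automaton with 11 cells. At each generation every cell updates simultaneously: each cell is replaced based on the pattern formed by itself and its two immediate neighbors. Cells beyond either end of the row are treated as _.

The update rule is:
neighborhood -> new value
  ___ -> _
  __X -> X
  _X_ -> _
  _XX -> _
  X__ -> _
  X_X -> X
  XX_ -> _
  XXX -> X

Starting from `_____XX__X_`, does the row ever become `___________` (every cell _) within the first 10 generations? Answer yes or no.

generation 1: ____X___X__
generation 2: ___X___X___
generation 3: __X___X____
generation 4: _X___X_____
generation 5: X___X______
generation 6: ___X_______
generation 7: __X________
generation 8: _X_________
generation 9: X__________
generation 10: ___________
all cells are _ at generation 10

yes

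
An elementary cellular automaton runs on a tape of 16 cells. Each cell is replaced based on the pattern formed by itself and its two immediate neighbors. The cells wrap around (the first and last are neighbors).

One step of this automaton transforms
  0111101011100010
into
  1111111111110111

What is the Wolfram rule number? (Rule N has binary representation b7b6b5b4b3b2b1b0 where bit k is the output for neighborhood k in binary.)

position 2: 111 → 1  (bit 7 = 1)
position 4: 110 → 1  (bit 6 = 1)
position 5: 101 → 1  (bit 5 = 1)
position 11: 100 → 1  (bit 4 = 1)
position 1: 011 → 1  (bit 3 = 1)
position 6: 010 → 1  (bit 2 = 1)
position 0: 001 → 1  (bit 1 = 1)
position 12: 000 → 0  (bit 0 = 0)
bits b7..b0 = 11111110 = 254

254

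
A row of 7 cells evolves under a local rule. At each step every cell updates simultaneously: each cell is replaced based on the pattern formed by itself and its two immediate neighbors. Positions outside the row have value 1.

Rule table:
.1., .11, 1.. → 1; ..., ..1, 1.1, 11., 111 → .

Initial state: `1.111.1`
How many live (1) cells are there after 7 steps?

step 1: ..1...1
step 2: 1.11..1
step 3: ..1.1.1
step 4: 1.1.1.1
step 5: ..1.1.1  (repeats step 3; period 2)
step 7: ..1.1.1
count of 1: 3

3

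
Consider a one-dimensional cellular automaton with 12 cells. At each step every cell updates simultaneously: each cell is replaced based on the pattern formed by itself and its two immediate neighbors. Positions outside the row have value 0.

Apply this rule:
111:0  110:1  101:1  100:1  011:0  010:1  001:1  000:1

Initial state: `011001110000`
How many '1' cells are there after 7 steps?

step 1: 101110011111
step 2: 110011100001
step 3: 011100111111
step 4: 100111000001
step 5: 111001111111
step 6: 001110000001
step 7: 110011111111
count of 1: 10

10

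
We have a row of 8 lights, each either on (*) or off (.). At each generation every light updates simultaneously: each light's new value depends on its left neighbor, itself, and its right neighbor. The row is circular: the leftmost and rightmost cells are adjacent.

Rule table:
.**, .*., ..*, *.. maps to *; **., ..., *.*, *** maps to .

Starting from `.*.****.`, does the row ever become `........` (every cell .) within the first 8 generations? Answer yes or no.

generation 1: **.*...*
generation 2: ...**.**
generation 3: *.**..*.
generation 4: *.*.***.
generation 5: *.*.*...
generation 6: *.*.**.*
generation 7: ..*.*..*
generation 8: ***.****
generation 8 is ***.****, still not uniform .

no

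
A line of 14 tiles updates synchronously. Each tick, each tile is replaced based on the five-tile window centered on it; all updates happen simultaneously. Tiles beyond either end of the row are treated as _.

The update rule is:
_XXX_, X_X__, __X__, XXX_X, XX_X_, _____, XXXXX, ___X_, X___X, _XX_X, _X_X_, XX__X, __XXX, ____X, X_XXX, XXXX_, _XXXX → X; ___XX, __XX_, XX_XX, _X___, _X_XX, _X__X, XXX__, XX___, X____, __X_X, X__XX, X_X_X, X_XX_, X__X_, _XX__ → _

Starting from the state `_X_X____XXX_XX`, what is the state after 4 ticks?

XXXXXXX__X_XX_

tick 1: X_XX__X_XXX___
tick 2: ____X___XX___X
tick 3: XXXXX_X____XXX
tick 4: XXXXXXX__X_XX_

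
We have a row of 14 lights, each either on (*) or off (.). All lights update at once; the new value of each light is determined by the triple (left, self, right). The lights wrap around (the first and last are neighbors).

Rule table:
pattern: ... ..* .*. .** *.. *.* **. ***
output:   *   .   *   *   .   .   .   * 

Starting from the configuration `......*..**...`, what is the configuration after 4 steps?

**..*.*..*..**

step 1: *****.*..*..**
step 2: ****..*..*..**
step 3: ***...*..*..**
step 4: **..*.*..*..**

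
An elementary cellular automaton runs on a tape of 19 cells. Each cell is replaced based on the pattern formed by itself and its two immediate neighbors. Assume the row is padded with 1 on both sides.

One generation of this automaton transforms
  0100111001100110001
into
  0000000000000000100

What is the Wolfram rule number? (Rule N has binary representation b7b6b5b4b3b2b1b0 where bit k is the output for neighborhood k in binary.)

1

position 5: 111 → 0  (bit 7 = 0)
position 6: 110 → 0  (bit 6 = 0)
position 0: 101 → 0  (bit 5 = 0)
position 2: 100 → 0  (bit 4 = 0)
position 4: 011 → 0  (bit 3 = 0)
position 1: 010 → 0  (bit 2 = 0)
position 3: 001 → 0  (bit 1 = 0)
position 16: 000 → 1  (bit 0 = 1)
bits b7..b0 = 00000001 = 1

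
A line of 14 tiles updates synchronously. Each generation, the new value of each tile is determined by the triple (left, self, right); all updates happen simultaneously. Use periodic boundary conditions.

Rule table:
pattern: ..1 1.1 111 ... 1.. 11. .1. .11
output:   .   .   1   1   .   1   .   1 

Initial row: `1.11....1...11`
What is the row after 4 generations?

1.11.11...1.11
1.11.11.1...11
1.11.11...1.11  (repeats generation 1; period 2)
generation 4: 1.11.11.1...11

1.11.11.1...11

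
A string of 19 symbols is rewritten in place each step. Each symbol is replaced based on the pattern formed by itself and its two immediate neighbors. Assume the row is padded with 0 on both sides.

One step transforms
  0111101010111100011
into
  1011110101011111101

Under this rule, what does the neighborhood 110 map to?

At position 4 the neighborhood is 110; the next row has 1 there.

1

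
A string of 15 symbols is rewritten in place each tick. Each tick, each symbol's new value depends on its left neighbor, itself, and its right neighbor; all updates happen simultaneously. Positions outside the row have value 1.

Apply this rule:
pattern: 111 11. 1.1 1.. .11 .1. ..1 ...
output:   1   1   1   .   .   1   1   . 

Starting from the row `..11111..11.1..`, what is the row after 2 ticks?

111.111111.111.

.1.1111.1.111.1
111.111111.111.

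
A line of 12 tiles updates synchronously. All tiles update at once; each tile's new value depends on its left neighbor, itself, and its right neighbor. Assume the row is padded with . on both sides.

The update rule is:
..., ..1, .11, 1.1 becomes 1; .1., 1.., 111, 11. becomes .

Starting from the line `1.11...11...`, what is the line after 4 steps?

step 1: .11..111..11
step 2: 11..11...11.
step 3: 1..11..111..
step 4: ..11..11...1

..11..11...1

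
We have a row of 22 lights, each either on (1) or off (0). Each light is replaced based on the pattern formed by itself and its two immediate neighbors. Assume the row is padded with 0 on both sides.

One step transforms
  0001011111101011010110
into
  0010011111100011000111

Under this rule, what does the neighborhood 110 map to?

At position 10 the neighborhood is 110; the next row has 1 there.

1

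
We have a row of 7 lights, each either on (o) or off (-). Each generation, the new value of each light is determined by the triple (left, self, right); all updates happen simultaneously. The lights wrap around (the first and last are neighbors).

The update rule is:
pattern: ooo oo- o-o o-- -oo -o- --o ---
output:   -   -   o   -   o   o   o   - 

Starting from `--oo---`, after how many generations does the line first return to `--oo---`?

-oo----
oo-----
o-----o
-----oo
----oo-
---oo--
--oo---

7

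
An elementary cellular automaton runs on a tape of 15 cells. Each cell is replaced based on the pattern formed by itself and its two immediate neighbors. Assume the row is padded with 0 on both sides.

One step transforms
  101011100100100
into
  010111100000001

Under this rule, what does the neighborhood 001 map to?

0

At position 8 the neighborhood is 001; the next row has 0 there.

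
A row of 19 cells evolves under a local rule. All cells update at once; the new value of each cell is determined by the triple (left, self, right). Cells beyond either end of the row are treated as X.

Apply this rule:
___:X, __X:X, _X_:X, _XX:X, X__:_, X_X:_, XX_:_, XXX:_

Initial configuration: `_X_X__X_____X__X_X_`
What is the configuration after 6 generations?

_X_X_XX_XXXXX_XX_X_
_X_X_X__X_____X__X_
_X_X_X_XX_XXXXX_XX_
_X_X_X_X__X_____X__
_X_X_X_X_XX_XXXXX_X
_X_X_X_X_X__X_____X

_X_X_X_X_X__X_____X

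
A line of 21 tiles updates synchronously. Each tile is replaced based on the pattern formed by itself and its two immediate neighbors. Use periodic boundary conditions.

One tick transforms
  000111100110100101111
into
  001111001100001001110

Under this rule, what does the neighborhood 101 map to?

At position 11 the neighborhood is 101; the next row has 0 there.

0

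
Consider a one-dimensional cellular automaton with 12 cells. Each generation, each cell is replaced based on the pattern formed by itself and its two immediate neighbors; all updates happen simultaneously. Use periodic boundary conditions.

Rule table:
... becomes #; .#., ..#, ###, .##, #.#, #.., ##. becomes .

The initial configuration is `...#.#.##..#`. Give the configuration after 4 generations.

generation 1: .#..........
generation 2: ...#########
generation 3: .#..........  (repeats generation 1; period 2)
generation 4: ...#########

...#########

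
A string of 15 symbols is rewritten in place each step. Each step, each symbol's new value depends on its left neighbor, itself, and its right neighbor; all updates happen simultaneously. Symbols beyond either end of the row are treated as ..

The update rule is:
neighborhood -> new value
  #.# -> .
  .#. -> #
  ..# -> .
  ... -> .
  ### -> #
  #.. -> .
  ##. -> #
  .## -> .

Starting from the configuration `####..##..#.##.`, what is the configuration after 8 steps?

.###...#..#..#.
..##...#..#..#.
...#...#..#..#.
...#...#..#..#.  (fixed point — unchanged through step 8)

...#...#..#..#.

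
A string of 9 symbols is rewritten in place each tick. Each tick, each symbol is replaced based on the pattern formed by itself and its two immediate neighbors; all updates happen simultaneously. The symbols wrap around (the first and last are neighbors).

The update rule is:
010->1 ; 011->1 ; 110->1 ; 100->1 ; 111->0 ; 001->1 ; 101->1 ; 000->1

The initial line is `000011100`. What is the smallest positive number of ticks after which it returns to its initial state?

111110111
000011100

2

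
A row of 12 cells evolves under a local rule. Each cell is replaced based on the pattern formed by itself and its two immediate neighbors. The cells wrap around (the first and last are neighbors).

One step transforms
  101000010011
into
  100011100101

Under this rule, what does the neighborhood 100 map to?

0

At position 3 the neighborhood is 100; the next row has 0 there.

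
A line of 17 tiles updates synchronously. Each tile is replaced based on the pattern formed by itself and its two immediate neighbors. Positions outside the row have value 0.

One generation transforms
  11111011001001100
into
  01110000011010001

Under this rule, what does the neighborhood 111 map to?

At position 1 the neighborhood is 111; the next row has 1 there.

1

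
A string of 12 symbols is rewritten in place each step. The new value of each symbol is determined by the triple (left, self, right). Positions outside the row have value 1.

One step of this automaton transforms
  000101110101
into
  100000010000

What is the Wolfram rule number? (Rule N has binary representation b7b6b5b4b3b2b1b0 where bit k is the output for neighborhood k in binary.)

80

position 6: 111 → 0  (bit 7 = 0)
position 7: 110 → 1  (bit 6 = 1)
position 4: 101 → 0  (bit 5 = 0)
position 0: 100 → 1  (bit 4 = 1)
position 5: 011 → 0  (bit 3 = 0)
position 3: 010 → 0  (bit 2 = 0)
position 2: 001 → 0  (bit 1 = 0)
position 1: 000 → 0  (bit 0 = 0)
bits b7..b0 = 01010000 = 80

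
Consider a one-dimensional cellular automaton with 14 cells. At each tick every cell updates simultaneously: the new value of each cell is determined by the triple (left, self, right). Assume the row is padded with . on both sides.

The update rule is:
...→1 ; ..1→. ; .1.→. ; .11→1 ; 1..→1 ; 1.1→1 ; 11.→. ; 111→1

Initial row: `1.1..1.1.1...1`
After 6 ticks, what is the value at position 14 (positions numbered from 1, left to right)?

.1.1..1.1.11..
..1.1..1.11.11
1..1.1..11.11.
.1..1.1.1.11.1
..1..1.1.11.1.
1..1..1.11.1.1
position 14 holds 1

1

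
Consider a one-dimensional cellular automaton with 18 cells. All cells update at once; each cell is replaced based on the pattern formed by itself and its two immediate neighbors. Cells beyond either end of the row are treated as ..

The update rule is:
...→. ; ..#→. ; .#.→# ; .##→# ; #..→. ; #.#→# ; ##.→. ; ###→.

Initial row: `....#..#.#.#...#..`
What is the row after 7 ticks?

....#..#.......#..

tick 1: ....#..#####...#..
tick 2: ....#..#.......#..
tick 3: ....#..#.......#..  (fixed point — unchanged through tick 7)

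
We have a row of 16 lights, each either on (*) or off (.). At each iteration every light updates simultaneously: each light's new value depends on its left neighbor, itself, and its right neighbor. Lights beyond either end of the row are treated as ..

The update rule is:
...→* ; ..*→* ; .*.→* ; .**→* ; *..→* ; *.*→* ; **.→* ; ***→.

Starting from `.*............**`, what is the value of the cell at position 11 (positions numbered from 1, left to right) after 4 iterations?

****************
*..............*
****************  (repeats iteration 1; period 2)
iteration 4: *..............*
position 11 holds .

.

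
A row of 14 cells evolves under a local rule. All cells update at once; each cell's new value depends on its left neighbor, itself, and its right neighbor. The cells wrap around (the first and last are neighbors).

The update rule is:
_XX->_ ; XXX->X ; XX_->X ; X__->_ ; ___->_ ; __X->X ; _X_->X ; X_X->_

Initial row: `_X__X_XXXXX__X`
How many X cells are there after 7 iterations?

_X_XX__XXXX_XX
_X__X_X_XXX__X
_X_XX_X__XX_XX
_X__X_X_X_X__X
_X_XX_X_X_X_XX
_X__X_X_X_X__X  (repeats iteration 4; period 2)
iteration 7: _X_XX_X_X_X_XX
count of X: 8

8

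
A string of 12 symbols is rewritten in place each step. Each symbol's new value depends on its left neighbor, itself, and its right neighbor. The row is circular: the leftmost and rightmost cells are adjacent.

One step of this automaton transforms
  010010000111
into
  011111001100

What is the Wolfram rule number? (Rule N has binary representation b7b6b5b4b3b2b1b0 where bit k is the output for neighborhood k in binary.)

position 10: 111 → 0  (bit 7 = 0)
position 11: 110 → 0  (bit 6 = 0)
position 0: 101 → 0  (bit 5 = 0)
position 2: 100 → 1  (bit 4 = 1)
position 9: 011 → 1  (bit 3 = 1)
position 1: 010 → 1  (bit 2 = 1)
position 3: 001 → 1  (bit 1 = 1)
position 6: 000 → 0  (bit 0 = 0)
bits b7..b0 = 00011110 = 30

30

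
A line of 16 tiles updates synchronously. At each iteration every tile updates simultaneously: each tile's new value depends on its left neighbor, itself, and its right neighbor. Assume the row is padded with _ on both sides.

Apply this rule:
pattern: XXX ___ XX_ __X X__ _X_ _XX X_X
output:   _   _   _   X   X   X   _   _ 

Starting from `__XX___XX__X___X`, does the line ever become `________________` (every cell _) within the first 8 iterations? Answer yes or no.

iteration 1: _X__X_X__XXXX_XX
iteration 2: XXXXX_XXX_______
iteration 3: _________X______
iteration 4: ________XXX_____
iteration 5: _______X___X____
iteration 6: ______XXX_XXX___
iteration 7: _____X_______X__
iteration 8: ____XXX_____XXX_
iteration 8 is ____XXX_____XXX_, still not uniform _

no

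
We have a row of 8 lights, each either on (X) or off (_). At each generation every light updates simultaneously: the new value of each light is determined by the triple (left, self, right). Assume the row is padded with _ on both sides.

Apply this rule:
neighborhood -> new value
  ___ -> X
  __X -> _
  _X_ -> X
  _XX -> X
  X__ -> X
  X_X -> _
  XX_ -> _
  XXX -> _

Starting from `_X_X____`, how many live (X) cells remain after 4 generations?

2

_X_XXXXX
_X_X____  (repeats generation 0; period 2)
generation 4: _X_X____
count of X: 2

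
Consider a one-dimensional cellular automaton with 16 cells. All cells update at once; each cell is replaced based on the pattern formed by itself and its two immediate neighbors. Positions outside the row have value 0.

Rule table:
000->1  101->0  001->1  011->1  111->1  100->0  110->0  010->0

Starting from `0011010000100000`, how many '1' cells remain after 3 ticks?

1110000111001111
1100111110011110
1001111100111100
count of 1: 10

10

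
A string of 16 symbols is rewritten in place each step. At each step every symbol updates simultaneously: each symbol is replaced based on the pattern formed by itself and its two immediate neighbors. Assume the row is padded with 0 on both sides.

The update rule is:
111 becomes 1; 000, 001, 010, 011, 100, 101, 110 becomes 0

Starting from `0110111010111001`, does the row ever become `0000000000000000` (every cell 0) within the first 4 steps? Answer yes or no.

step 1: 0000010000010000
step 2: 0000000000000000
all cells are 0 at step 2

yes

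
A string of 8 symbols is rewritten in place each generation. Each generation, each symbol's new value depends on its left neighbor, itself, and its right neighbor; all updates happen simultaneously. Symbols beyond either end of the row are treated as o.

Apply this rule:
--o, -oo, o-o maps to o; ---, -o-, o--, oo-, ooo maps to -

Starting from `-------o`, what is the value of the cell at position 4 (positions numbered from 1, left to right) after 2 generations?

-

generation 1: ------oo
generation 2: -----oo-
position 4 holds -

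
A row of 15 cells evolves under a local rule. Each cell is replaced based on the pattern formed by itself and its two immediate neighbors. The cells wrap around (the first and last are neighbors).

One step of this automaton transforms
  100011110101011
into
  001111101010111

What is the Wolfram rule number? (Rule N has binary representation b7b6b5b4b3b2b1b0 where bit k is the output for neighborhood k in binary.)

171

position 5: 111 → 1  (bit 7 = 1)
position 0: 110 → 0  (bit 6 = 0)
position 8: 101 → 1  (bit 5 = 1)
position 1: 100 → 0  (bit 4 = 0)
position 4: 011 → 1  (bit 3 = 1)
position 9: 010 → 0  (bit 2 = 0)
position 3: 001 → 1  (bit 1 = 1)
position 2: 000 → 1  (bit 0 = 1)
bits b7..b0 = 10101011 = 171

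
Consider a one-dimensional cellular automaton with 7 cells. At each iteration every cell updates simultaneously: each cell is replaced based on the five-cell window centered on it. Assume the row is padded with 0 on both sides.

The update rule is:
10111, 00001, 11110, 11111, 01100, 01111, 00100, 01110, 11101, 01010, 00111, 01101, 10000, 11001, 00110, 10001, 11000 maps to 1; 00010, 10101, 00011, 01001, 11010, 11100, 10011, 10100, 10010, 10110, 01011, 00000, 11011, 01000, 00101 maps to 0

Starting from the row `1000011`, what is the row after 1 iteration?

1011011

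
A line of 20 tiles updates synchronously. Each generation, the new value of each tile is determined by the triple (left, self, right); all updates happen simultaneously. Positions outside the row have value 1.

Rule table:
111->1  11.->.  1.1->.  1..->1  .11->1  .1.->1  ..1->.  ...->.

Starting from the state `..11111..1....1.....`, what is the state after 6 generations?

..1..1.1.1.1..1.1.1.

1.1111.1.11...11....
..111..1.1.1..1.1...
1.11.1.1.1.11.1.11..
..1..1.1.1.1..1.1.1.
1.11.1.1.1.11.1.1.1.
..1..1.1.1.1..1.1.1.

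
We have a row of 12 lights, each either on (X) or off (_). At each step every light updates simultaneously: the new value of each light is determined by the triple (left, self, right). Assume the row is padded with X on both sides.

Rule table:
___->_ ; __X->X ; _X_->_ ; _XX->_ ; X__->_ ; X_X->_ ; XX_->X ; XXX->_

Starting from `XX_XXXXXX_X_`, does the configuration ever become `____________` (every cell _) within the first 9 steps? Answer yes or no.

no

step 1: _X______X___
step 2: _______X___X
step 3: ______X___X_
step 4: _____X___X__
step 5: ____X___X__X
step 6: ___X___X__X_
step 7: __X___X__X__
step 8: _X___X__X__X
step 9: ____X__X__X_
step 9 is ____X__X__X_, still not uniform _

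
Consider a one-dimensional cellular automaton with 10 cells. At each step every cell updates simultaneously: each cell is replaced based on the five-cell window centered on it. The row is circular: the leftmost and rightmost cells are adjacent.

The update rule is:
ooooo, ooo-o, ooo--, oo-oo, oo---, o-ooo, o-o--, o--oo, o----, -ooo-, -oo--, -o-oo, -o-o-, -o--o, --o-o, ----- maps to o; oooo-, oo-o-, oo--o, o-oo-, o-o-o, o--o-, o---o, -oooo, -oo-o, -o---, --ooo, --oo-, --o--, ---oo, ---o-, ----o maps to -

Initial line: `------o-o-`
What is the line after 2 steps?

o--o-o-ooo

oooo--ooo-
o--o-o-ooo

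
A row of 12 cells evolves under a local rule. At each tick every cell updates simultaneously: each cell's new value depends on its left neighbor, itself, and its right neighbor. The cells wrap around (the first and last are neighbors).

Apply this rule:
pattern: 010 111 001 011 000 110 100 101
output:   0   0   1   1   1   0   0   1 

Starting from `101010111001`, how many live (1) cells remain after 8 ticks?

010101100011
101011001110
010110011001
101100110010
011001100101
110011001010
100110010101
001100101011
count of 1: 6

6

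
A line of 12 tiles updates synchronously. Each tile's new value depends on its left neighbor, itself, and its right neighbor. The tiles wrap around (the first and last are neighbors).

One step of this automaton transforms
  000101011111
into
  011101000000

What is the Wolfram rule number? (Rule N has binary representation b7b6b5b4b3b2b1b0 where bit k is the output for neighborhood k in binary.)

7

position 8: 111 → 0  (bit 7 = 0)
position 11: 110 → 0  (bit 6 = 0)
position 4: 101 → 0  (bit 5 = 0)
position 0: 100 → 0  (bit 4 = 0)
position 7: 011 → 0  (bit 3 = 0)
position 3: 010 → 1  (bit 2 = 1)
position 2: 001 → 1  (bit 1 = 1)
position 1: 000 → 1  (bit 0 = 1)
bits b7..b0 = 00000111 = 7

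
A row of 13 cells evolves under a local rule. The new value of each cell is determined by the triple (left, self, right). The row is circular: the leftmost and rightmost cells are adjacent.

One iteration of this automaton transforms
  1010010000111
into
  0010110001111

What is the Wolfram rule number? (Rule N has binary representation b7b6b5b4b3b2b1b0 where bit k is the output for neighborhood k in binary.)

position 11: 111 → 1  (bit 7 = 1)
position 0: 110 → 0  (bit 6 = 0)
position 1: 101 → 0  (bit 5 = 0)
position 3: 100 → 0  (bit 4 = 0)
position 10: 011 → 1  (bit 3 = 1)
position 2: 010 → 1  (bit 2 = 1)
position 4: 001 → 1  (bit 1 = 1)
position 7: 000 → 0  (bit 0 = 0)
bits b7..b0 = 10001110 = 142

142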